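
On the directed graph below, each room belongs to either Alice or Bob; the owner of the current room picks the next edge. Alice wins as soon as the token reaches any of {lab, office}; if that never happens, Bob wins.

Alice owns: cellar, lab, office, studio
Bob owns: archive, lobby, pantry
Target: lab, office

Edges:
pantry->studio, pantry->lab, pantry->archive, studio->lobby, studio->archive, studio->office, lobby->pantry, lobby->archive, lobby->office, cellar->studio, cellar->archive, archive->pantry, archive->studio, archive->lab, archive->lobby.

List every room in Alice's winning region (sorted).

cellar, lab, office, studio

A0 = {lab, office}
A1: add {studio} — studio (Alice) has studio→office.
A2: add {cellar} — cellar (Alice) has cellar→studio.
A3 = A2; e.g. pantry (Bob) can still go to archive. Fixed point.
Alice's winning region = {cellar, lab, office, studio}.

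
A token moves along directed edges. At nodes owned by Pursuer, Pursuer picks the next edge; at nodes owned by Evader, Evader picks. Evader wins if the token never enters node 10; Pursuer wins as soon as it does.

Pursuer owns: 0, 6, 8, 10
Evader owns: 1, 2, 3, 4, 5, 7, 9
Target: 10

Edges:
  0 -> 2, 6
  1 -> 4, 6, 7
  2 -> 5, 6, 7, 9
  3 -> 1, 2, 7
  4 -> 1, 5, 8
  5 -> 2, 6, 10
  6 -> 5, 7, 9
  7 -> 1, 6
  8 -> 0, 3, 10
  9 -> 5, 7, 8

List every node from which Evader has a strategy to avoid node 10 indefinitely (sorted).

A0 = {10}
A1: add {8} — 8 (Pursuer) has 8→10.
A2 = A1; e.g. 0 (Pursuer) has no edge into A1. Fixed point.
Pursuer's attractor = {8, 10}; Evader avoids the target exactly from the complement.

0, 1, 2, 3, 4, 5, 6, 7, 9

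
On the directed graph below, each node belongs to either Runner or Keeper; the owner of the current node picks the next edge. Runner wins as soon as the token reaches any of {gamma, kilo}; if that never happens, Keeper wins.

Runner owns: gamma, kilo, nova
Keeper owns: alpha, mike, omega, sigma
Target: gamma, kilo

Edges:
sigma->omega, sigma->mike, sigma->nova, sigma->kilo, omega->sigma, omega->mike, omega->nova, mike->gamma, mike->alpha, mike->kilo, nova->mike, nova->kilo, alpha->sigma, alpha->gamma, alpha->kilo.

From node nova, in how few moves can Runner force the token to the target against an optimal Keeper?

A0 = {gamma, kilo}
A1: add {nova} — nova (Runner) has nova→kilo.
A2 = A1; e.g. sigma (Keeper) can still go to omega. Fixed point.
nova enters the attractor at level 1, so Runner can force the target in 1 move from there.

1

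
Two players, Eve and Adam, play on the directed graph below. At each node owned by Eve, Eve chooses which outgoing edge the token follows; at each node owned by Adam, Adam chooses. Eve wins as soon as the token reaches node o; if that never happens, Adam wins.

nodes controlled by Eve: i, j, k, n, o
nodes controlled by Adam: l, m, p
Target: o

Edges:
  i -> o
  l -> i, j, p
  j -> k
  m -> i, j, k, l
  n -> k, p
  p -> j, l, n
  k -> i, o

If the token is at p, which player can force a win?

Adam

A0 = {o}
A1: add {i, k} — i (Eve) has i→o; k (Eve) has k→o.
A2: add {j, n} — j (Eve) has j→k; n (Eve) has n→k.
A3 = A2; e.g. l (Adam) can still go to p. Fixed point.
p never enters the attractor, so Adam can avoid the target forever.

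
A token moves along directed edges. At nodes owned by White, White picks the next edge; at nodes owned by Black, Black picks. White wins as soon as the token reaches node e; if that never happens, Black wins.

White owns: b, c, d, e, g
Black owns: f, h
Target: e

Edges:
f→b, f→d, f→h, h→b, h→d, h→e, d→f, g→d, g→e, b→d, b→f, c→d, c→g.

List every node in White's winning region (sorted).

c, e, g

A0 = {e}
A1: add {g} — g (White) has g→e.
A2: add {c} — c (White) has c→g.
A3 = A2; e.g. b (White) has no edge into A2. Fixed point.
White's winning region = {c, e, g}.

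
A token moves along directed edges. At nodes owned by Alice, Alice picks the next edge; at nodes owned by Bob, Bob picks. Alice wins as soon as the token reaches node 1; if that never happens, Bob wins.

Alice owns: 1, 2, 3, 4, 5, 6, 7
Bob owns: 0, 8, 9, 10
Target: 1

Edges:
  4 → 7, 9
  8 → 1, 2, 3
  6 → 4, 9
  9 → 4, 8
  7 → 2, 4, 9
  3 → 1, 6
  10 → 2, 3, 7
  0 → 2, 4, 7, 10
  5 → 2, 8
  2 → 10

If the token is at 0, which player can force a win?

A0 = {1}
A1: add {3} — 3 (Alice) has 3→1.
A2 = A1; e.g. 0 (Bob) can still go to 2. Fixed point.
0 never enters the attractor, so Bob can avoid the target forever.

Bob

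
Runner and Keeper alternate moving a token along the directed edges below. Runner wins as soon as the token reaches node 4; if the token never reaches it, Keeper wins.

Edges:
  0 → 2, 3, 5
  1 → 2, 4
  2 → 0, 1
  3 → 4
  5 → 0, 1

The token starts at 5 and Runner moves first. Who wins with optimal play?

Keeper

Track states (vertex, player-to-move).
A0 = {(4,Runner), (4,Keeper)}
A1: add {(1,Runner), (3,Runner), (3,Keeper)}.
A2: add {(0,Runner)}.
A3: add {(2,Keeper), (5,Keeper)}.
A4 = A3; e.g. (0,Keeper) stays out. (5,Runner) never enters ⇒ Keeper avoids the target.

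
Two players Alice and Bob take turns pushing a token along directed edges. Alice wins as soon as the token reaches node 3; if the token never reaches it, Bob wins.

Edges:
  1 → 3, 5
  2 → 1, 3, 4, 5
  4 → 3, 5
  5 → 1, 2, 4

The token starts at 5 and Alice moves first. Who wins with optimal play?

Track states (vertex, player-to-move).
A0 = {(3,Alice), (3,Bob)}
A1: add {(1,Alice), (2,Alice), (4,Alice)}.
A2: add {(5,Bob)}.
A3 = A2; e.g. (1,Bob) stays out. (5,Alice) never enters ⇒ Bob avoids the target.

Bob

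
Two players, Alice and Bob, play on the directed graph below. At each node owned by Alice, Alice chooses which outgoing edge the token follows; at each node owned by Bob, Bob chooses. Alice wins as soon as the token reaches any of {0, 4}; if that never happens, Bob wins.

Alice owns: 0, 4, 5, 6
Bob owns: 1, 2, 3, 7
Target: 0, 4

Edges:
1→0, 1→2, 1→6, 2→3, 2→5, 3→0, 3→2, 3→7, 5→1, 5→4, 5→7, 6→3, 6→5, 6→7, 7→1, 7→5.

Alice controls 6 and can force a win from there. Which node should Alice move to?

A0 = {0, 4}
A1: add {5} — 5 (Alice) has 5→4.
A2: add {6} — 6 (Alice) has 6→5.
A3 = A2; e.g. 1 (Bob) can still go to 2. Fixed point.
From 6, successor 5 is in the attractor (rank 1); the other successors 3, 7 are not.

5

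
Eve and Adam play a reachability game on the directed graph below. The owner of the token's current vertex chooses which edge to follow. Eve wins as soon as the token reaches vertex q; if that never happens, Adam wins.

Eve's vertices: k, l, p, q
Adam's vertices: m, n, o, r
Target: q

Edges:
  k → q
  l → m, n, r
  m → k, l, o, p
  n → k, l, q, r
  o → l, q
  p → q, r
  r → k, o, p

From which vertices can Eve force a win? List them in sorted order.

k, p, q

A0 = {q}
A1: add {k, p} — k (Eve) has k→q; p (Eve) has p→q.
A2 = A1; e.g. l (Eve) has no edge into A1. Fixed point.
Eve's winning region = {k, p, q}.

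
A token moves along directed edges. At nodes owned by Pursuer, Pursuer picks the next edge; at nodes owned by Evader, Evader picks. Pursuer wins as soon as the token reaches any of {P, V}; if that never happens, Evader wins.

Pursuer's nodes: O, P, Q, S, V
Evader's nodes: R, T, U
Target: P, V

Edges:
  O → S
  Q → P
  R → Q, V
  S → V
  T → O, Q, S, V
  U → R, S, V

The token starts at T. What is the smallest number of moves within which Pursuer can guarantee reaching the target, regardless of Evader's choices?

A0 = {P, V}
A1: add {Q, S} — Q (Pursuer) has Q→P; S (Pursuer) has S→V.
A2: add {O, R} — O (Pursuer) has O→S; R (Evader): all of {Q, V} already in.
A3: add {T, U} — T (Evader): all of {O, Q, S, V} already in; U (Evader): all of {R, S, V} already in.
A3 = all vertices. Fixed point.
T enters the attractor at level 3, so Pursuer can force the target in 3 moves from there.

3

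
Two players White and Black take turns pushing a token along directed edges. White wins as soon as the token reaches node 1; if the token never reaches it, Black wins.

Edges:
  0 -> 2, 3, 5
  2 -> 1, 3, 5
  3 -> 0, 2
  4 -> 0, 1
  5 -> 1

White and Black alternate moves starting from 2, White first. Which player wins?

White

Track states (vertex, player-to-move).
A0 = {(1,White), (1,Black)}
A1: add {(2,White), (4,White), (5,White), (5,Black)}.
(2,White) ∈ A1 ⇒ White forces the target.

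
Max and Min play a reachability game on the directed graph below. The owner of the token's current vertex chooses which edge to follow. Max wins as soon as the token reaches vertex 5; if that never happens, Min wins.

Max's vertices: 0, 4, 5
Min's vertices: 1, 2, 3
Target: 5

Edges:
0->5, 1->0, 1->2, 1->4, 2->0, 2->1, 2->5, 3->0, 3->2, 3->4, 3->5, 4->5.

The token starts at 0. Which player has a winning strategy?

Max

A0 = {5}
A1: add {0, 4} — 0 (Max) has 0→5; 4 (Max) has 4→5.
A2 = A1; e.g. 1 (Min) can still go to 2. Fixed point.
0 ∈ A1, so Max can force the target.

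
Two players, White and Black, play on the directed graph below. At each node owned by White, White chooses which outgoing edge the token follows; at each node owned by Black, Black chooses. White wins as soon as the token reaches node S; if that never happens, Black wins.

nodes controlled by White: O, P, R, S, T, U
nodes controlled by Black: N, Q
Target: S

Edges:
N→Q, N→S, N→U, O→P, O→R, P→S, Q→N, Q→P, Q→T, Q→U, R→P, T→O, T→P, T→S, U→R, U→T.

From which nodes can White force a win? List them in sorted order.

O, P, R, S, T, U

A0 = {S}
A1: add {P, T} — P (White) has P→S; T (White) has T→S.
A2: add {O, R, U} — O (White) has O→P; R (White) has R→P; U (White) has U→T.
A3 = A2; e.g. N (Black) can still go to Q. Fixed point.
White's winning region = {O, P, R, S, T, U}.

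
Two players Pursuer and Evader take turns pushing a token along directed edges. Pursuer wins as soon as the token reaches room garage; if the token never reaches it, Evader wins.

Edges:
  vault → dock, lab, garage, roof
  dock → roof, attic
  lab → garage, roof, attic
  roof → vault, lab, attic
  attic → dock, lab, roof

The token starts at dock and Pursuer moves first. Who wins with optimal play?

Track states (vertex, player-to-move).
A0 = {(garage,Pursuer), (garage,Evader)}
A1: add {(vault,Pursuer), (lab,Pursuer)}.
A2 = A1; e.g. (vault,Evader) stays out. (dock,Pursuer) never enters ⇒ Evader avoids the target.

Evader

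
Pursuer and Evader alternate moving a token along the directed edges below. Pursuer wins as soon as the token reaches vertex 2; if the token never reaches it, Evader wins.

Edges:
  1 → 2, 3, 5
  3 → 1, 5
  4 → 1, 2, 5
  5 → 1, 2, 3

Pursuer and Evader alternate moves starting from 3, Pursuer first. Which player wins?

Track states (vertex, player-to-move).
A0 = {(2,Pursuer), (2,Evader)}
A1: add {(1,Pursuer), (4,Pursuer), (5,Pursuer)}.
A2: add {(3,Evader), (4,Evader)}.
A3 = A2; e.g. (1,Evader) stays out. (3,Pursuer) never enters ⇒ Evader avoids the target.

Evader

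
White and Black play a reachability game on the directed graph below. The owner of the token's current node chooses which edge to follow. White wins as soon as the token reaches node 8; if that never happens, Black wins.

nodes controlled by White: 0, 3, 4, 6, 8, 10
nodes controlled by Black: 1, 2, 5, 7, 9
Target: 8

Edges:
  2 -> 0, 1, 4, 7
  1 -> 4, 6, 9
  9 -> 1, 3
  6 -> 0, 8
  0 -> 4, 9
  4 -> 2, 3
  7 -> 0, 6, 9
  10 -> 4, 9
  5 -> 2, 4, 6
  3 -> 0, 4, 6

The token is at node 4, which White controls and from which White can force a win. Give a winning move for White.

A0 = {8}
A1: add {6} — 6 (White) has 6→8.
A2: add {3} — 3 (White) has 3→6.
A3: add {4} — 4 (White) has 4→3.
A4: add {0, 10} — 0 (White) has 0→4; 10 (White) has 10→4.
A5 = A4; e.g. 1 (Black) can still go to 9. Fixed point.
From 4, successor 3 is in the attractor (rank 2); the other successor 2 is not.

3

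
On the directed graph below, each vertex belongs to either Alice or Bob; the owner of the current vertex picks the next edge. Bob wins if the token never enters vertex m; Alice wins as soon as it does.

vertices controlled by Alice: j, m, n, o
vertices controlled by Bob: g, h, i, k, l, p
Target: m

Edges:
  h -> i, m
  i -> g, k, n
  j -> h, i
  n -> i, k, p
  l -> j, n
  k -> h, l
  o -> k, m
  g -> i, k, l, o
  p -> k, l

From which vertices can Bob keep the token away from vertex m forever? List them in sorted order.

A0 = {m}
A1: add {o} — o (Alice) has o→m.
A2 = A1; e.g. g (Bob) can still go to i. Fixed point.
Alice's attractor = {m, o}; Bob avoids the target exactly from the complement.

g, h, i, j, k, l, n, p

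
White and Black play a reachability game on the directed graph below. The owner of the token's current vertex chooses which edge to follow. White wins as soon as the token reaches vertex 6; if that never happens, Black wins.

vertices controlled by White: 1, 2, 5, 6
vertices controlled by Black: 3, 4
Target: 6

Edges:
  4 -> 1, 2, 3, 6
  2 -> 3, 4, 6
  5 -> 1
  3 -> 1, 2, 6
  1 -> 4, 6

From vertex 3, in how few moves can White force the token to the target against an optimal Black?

2

A0 = {6}
A1: add {1, 2} — 1 (White) has 1→6; 2 (White) has 2→6.
A2: add {3, 5} — 3 (Black): all of {1, 2, 6} already in; 5 (White) has 5→1.
3 enters the attractor at level 2, so White can force the target in 2 moves from there.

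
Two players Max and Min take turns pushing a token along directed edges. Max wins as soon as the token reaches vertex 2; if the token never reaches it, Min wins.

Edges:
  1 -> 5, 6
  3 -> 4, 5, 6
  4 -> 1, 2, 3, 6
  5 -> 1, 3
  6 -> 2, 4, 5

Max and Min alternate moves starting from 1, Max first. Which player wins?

Min

Track states (vertex, player-to-move).
A0 = {(2,Max), (2,Min)}
A1: add {(4,Max), (6,Max)}.
A2 = A1; e.g. (1,Max) stays out. (1,Max) never enters ⇒ Min avoids the target.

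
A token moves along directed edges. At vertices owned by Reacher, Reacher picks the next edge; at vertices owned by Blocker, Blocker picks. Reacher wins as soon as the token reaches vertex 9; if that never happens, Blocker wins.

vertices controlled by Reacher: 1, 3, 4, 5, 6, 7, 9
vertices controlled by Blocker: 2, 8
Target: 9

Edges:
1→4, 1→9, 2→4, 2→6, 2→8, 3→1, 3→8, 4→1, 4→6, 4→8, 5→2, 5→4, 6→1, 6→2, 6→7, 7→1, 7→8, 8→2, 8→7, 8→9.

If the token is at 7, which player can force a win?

A0 = {9}
A1: add {1} — 1 (Reacher) has 1→9.
A2: add {3, 4, 6, 7} — 3 (Reacher) has 3→1; 4 (Reacher) has 4→1; 6 (Reacher) has 6→1; 7 (Reacher) has 7→1.
7 ∈ A2, so Reacher can force the target.

Reacher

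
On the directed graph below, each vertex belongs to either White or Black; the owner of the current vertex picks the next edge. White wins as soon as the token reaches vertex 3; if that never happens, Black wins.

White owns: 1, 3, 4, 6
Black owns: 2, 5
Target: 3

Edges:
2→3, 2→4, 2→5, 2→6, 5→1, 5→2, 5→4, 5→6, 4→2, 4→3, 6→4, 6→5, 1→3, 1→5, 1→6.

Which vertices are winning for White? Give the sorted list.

1, 3, 4, 6

A0 = {3}
A1: add {1, 4} — 1 (White) has 1→3; 4 (White) has 4→3.
A2: add {6} — 6 (White) has 6→4.
A3 = A2; e.g. 2 (Black) can still go to 5. Fixed point.
White's winning region = {1, 3, 4, 6}.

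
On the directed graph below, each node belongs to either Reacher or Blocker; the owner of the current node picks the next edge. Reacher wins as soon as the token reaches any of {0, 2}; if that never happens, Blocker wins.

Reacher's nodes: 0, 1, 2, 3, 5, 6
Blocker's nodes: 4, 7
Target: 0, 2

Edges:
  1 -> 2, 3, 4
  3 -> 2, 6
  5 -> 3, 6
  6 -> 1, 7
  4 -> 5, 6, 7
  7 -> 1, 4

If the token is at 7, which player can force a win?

Blocker

A0 = {0, 2}
A1: add {1, 3} — 1 (Reacher) has 1→2; 3 (Reacher) has 3→2.
A2: add {5, 6} — 5 (Reacher) has 5→3; 6 (Reacher) has 6→1.
A3 = A2; e.g. 4 (Blocker) can still go to 7. Fixed point.
7 never enters the attractor, so Blocker can avoid the target forever.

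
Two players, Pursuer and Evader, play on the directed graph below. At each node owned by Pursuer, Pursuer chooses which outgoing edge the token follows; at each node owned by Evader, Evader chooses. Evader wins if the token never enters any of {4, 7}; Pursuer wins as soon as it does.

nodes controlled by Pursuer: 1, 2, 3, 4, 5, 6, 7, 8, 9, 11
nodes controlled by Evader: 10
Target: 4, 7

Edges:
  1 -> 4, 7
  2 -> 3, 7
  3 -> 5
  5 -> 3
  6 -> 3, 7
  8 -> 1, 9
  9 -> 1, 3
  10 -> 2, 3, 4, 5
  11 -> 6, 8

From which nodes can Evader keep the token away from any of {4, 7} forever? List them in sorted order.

3, 5, 10

A0 = {4, 7}
A1: add {1, 2, 6} — 1 (Pursuer) has 1→4; 2 (Pursuer) has 2→7; 6 (Pursuer) has 6→7.
A2: add {8, 9, 11} — 8 (Pursuer) has 8→1; 9 (Pursuer) has 9→1; 11 (Pursuer) has 11→6.
A3 = A2; e.g. 3 (Pursuer) has no edge into A2. Fixed point.
Pursuer's attractor = {1, 2, 4, 6, 7, 8, 9, 11}; Evader avoids the target exactly from the complement.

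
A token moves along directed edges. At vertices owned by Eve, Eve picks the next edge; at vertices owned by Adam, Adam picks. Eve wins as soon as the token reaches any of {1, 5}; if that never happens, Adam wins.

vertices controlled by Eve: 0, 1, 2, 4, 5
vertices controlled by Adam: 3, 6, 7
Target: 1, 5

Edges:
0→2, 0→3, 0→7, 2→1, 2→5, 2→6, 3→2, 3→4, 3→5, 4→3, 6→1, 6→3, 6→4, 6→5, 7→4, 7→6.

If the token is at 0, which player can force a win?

Eve

A0 = {1, 5}
A1: add {2} — 2 (Eve) has 2→1.
A2: add {0} — 0 (Eve) has 0→2.
A3 = A2; e.g. 3 (Adam) can still go to 4. Fixed point.
0 ∈ A2, so Eve can force the target.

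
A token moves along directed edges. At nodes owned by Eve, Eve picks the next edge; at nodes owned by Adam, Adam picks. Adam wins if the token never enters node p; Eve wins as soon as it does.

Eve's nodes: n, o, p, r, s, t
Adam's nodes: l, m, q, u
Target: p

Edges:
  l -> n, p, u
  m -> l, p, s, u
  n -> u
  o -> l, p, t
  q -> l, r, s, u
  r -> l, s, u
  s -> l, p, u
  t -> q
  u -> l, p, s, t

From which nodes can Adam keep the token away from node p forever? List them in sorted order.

l, m, n, q, t, u

A0 = {p}
A1: add {o, s} — o (Eve) has o→p; s (Eve) has s→p.
A2: add {r} — r (Eve) has r→s.
A3 = A2; e.g. l (Adam) can still go to n. Fixed point.
Eve's attractor = {o, p, r, s}; Adam avoids the target exactly from the complement.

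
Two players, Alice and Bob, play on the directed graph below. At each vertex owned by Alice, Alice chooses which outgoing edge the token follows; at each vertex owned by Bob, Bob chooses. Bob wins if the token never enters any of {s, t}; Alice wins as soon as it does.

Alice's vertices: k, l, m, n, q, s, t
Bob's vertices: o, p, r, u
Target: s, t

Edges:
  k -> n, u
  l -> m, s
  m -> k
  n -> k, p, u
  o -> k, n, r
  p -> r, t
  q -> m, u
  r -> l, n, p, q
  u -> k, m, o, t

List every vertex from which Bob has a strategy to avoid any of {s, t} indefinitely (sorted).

A0 = {s, t}
A1: add {l} — l (Alice) has l→s.
A2 = A1; e.g. k (Alice) has no edge into A1. Fixed point.
Alice's attractor = {l, s, t}; Bob avoids the target exactly from the complement.

k, m, n, o, p, q, r, u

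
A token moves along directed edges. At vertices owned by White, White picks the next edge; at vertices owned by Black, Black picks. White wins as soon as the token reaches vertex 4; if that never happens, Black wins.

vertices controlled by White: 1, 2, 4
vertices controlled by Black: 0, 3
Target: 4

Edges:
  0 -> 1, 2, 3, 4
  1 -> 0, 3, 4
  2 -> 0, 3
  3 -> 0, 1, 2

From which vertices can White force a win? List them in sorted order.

1, 4

A0 = {4}
A1: add {1} — 1 (White) has 1→4.
A2 = A1; e.g. 0 (Black) can still go to 2. Fixed point.
White's winning region = {1, 4}.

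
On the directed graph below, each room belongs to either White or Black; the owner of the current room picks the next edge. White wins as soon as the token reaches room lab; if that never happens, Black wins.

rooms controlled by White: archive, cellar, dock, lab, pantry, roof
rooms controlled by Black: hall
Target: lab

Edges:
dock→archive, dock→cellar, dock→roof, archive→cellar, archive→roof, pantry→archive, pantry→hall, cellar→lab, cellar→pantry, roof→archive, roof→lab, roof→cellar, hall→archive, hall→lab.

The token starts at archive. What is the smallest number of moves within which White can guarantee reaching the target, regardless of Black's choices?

2

A0 = {lab}
A1: add {cellar, roof} — cellar (White) has cellar→lab; roof (White) has roof→lab.
A2: add {archive, dock} — dock (White) has dock→cellar; archive (White) has archive→cellar.
archive enters the attractor at level 2, so White can force the target in 2 moves from there.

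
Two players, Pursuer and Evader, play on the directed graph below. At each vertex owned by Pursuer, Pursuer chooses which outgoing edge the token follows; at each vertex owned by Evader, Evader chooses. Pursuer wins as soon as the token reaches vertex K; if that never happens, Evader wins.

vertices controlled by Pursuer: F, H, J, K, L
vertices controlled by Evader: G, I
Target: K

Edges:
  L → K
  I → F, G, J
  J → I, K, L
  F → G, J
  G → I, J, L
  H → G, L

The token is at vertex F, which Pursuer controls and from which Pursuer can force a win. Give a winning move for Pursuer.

J

A0 = {K}
A1: add {J, L} — J (Pursuer) has J→K; L (Pursuer) has L→K.
A2: add {F, H} — F (Pursuer) has F→J; H (Pursuer) has H→L.
A3 = A2; e.g. G (Evader) can still go to I. Fixed point.
From F, successor J is in the attractor (rank 1); the other successor G is not.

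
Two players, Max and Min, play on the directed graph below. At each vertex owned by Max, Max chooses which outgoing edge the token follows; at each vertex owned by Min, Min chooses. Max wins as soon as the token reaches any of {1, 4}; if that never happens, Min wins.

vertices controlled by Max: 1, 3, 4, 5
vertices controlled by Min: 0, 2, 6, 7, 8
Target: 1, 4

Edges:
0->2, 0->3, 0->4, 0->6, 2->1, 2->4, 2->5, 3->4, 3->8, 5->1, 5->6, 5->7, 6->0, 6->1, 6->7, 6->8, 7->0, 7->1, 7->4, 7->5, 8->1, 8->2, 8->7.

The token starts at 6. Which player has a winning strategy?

Min

A0 = {1, 4}
A1: add {3, 5} — 3 (Max) has 3→4; 5 (Max) has 5→1.
A2: add {2} — 2 (Min): all of {1, 4, 5} already in.
A3 = A2; e.g. 0 (Min) can still go to 6. Fixed point.
6 never enters the attractor, so Min can avoid the target forever.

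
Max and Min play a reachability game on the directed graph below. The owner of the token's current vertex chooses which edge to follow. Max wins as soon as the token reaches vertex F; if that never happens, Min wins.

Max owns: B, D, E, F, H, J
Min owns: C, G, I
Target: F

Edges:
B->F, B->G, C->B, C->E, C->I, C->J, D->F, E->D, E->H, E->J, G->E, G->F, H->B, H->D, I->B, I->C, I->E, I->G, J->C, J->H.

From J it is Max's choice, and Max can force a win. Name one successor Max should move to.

A0 = {F}
A1: add {B, D} — B (Max) has B→F; D (Max) has D→F.
A2: add {E, H} — E (Max) has E→D; H (Max) has H→B.
A3: add {G, J} — G (Min): all of {E, F} already in; J (Max) has J→H.
A4 = A3; e.g. C (Min) can still go to I. Fixed point.
From J, successor H is in the attractor (rank 2); the other successor C is not.

H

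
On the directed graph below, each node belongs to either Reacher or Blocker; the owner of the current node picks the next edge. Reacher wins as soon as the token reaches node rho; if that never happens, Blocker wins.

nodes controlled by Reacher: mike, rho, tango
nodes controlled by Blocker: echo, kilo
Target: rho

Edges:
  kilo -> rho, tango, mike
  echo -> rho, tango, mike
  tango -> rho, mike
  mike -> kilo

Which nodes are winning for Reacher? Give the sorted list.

rho, tango

A0 = {rho}
A1: add {tango} — tango (Reacher) has tango→rho.
A2 = A1; e.g. kilo (Blocker) can still go to mike. Fixed point.
Reacher's winning region = {rho, tango}.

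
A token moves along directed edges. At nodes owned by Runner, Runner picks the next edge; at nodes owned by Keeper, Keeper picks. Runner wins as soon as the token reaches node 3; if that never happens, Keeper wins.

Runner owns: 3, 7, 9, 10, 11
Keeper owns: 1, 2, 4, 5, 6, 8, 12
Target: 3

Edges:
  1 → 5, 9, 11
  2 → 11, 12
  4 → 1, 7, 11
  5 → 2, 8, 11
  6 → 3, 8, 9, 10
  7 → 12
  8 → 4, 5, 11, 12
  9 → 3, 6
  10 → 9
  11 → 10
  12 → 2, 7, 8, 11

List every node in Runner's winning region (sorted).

3, 9, 10, 11

A0 = {3}
A1: add {9} — 9 (Runner) has 9→3.
A2: add {10} — 10 (Runner) has 10→9.
A3: add {11} — 11 (Runner) has 11→10.
A4 = A3; e.g. 1 (Keeper) can still go to 5. Fixed point.
Runner's winning region = {3, 9, 10, 11}.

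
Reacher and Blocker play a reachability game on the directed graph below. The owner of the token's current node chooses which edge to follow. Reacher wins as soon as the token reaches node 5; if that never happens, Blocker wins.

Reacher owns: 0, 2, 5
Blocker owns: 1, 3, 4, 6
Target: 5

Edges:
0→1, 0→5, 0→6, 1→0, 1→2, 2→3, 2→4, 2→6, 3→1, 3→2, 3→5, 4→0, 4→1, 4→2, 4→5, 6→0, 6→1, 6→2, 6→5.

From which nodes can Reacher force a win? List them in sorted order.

A0 = {5}
A1: add {0} — 0 (Reacher) has 0→5.
A2 = A1; e.g. 1 (Blocker) can still go to 2. Fixed point.
Reacher's winning region = {0, 5}.

0, 5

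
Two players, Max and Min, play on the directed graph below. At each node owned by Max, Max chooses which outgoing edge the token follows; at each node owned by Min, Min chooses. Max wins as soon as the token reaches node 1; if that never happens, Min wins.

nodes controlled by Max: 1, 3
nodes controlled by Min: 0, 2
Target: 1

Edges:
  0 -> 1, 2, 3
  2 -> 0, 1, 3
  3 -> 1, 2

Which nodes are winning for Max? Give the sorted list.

1, 3

A0 = {1}
A1: add {3} — 3 (Max) has 3→1.
A2 = A1; e.g. 0 (Min) can still go to 2. Fixed point.
Max's winning region = {1, 3}.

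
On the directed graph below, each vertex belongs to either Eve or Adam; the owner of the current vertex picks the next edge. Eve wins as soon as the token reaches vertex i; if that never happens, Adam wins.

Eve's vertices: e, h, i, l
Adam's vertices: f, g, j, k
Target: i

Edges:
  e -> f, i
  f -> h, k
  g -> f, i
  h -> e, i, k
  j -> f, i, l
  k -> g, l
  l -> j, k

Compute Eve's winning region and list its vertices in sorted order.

A0 = {i}
A1: add {e, h} — e (Eve) has e→i; h (Eve) has h→i.
A2 = A1; e.g. f (Adam) can still go to k. Fixed point.
Eve's winning region = {e, h, i}.

e, h, i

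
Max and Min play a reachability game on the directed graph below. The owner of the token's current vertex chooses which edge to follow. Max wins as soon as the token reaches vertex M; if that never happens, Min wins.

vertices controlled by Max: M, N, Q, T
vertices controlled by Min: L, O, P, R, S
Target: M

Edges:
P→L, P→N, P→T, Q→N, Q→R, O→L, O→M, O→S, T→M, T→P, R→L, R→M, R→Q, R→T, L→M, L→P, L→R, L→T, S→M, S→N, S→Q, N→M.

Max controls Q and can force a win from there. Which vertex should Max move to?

N

A0 = {M}
A1: add {N, T} — N (Max) has N→M; T (Max) has T→M.
A2: add {Q} — Q (Max) has Q→N.
A3: add {S} — S (Min): all of {M, N, Q} already in.
A4 = A3; e.g. L (Min) can still go to P. Fixed point.
From Q, successor N is in the attractor (rank 1); the other successor R is not.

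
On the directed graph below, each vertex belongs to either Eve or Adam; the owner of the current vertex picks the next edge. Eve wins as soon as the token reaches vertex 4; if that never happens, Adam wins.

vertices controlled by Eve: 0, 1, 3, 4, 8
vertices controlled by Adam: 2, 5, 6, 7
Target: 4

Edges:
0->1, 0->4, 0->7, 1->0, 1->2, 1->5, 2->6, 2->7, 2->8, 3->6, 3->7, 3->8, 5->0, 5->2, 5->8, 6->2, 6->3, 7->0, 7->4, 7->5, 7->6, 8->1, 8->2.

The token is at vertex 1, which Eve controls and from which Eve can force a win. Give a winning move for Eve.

A0 = {4}
A1: add {0} — 0 (Eve) has 0→4.
A2: add {1} — 1 (Eve) has 1→0.
A3: add {8} — 8 (Eve) has 8→1.
A4: add {3} — 3 (Eve) has 3→8.
A5 = A4; e.g. 2 (Adam) can still go to 6. Fixed point.
From 1, successor 0 is in the attractor (rank 1); the other successors 2, 5 are not.

0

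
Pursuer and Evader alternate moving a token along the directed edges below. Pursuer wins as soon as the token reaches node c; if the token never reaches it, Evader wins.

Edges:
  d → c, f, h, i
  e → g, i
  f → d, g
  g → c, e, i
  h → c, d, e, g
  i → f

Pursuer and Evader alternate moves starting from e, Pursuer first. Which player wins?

Track states (vertex, player-to-move).
A0 = {(c,Pursuer), (c,Evader)}
A1: add {(d,Pursuer), (g,Pursuer), (h,Pursuer)}.
A2: add {(f,Evader)}.
A3: add {(i,Pursuer)}.
A4: add {(e,Evader)}.
A5 = A4; e.g. (d,Evader) stays out. (e,Pursuer) never enters ⇒ Evader avoids the target.

Evader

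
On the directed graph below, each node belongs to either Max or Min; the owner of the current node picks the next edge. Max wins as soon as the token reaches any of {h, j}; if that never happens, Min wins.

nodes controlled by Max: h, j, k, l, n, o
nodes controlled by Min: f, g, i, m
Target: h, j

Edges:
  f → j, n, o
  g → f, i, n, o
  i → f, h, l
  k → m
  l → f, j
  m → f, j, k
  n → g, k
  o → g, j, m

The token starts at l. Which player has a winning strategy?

Max

A0 = {h, j}
A1: add {l, o} — l (Max) has l→j; o (Max) has o→j.
A2 = A1; e.g. f (Min) can still go to n. Fixed point.
l ∈ A1, so Max can force the target.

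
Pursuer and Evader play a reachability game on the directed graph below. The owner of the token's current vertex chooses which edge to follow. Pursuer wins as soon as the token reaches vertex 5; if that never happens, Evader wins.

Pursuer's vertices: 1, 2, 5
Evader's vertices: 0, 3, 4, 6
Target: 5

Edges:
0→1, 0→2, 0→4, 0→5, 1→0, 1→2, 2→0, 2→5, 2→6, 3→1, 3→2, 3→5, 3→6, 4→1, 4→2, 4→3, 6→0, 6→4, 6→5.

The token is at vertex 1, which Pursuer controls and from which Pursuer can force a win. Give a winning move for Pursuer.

A0 = {5}
A1: add {2} — 2 (Pursuer) has 2→5.
A2: add {1} — 1 (Pursuer) has 1→2.
A3 = A2; e.g. 0 (Evader) can still go to 4. Fixed point.
From 1, successor 2 is in the attractor (rank 1); the other successor 0 is not.

2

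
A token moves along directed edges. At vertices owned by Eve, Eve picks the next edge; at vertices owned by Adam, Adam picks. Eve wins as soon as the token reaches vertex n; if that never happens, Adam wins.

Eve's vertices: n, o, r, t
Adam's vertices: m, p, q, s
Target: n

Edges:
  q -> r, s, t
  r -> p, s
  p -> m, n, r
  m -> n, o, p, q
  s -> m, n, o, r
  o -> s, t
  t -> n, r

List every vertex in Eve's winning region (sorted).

A0 = {n}
A1: add {t} — t (Eve) has t→n.
A2: add {o} — o (Eve) has o→t.
A3 = A2; e.g. m (Adam) can still go to p. Fixed point.
Eve's winning region = {n, o, t}.

n, o, t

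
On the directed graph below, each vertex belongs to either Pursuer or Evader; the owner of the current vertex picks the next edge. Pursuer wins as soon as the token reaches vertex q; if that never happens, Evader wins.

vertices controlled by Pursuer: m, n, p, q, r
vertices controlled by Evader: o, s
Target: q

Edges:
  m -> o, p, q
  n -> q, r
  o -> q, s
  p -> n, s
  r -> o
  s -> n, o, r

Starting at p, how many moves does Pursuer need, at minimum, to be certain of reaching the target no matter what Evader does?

A0 = {q}
A1: add {m, n} — m (Pursuer) has m→q; n (Pursuer) has n→q.
A2: add {p} — p (Pursuer) has p→n.
A3 = A2; e.g. o (Evader) can still go to s. Fixed point.
p enters the attractor at level 2, so Pursuer can force the target in 2 moves from there.

2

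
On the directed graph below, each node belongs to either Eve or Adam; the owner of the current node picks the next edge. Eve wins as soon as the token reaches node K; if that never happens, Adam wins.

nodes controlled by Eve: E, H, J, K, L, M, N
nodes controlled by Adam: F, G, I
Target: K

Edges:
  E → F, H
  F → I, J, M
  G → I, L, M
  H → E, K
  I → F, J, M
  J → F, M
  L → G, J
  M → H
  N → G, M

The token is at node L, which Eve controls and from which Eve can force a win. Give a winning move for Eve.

A0 = {K}
A1: add {H} — H (Eve) has H→K.
A2: add {E, M} — E (Eve) has E→H; M (Eve) has M→H.
A3: add {J, N} — J (Eve) has J→M; N (Eve) has N→M.
A4: add {L} — L (Eve) has L→J.
A5 = A4; e.g. F (Adam) can still go to I. Fixed point.
From L, successor J is in the attractor (rank 3); the other successor G is not.

J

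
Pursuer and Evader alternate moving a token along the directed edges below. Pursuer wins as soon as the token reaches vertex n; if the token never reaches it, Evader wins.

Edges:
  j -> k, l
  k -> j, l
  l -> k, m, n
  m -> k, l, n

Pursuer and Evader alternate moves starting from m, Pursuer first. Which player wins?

Track states (vertex, player-to-move).
A0 = {(n,Pursuer), (n,Evader)}
A1: add {(l,Pursuer), (m,Pursuer)}.
(m,Pursuer) ∈ A1 ⇒ Pursuer forces the target.

Pursuer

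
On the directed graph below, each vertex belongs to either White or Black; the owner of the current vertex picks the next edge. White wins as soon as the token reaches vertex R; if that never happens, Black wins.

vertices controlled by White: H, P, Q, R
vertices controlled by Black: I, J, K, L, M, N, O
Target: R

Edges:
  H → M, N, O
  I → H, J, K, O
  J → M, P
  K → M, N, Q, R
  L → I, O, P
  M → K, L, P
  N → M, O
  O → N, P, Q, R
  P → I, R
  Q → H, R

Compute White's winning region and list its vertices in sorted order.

P, Q, R

A0 = {R}
A1: add {P, Q} — P (White) has P→R; Q (White) has Q→R.
A2 = A1; e.g. H (White) has no edge into A1. Fixed point.
White's winning region = {P, Q, R}.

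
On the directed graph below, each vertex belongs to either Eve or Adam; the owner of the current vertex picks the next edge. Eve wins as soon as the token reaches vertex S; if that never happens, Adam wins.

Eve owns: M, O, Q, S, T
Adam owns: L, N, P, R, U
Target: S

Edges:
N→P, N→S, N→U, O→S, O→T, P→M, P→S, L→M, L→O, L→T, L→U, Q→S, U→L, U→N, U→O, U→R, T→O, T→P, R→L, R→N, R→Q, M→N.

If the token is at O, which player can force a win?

A0 = {S}
A1: add {O, Q} — O (Eve) has O→S; Q (Eve) has Q→S.
O ∈ A1, so Eve can force the target.

Eve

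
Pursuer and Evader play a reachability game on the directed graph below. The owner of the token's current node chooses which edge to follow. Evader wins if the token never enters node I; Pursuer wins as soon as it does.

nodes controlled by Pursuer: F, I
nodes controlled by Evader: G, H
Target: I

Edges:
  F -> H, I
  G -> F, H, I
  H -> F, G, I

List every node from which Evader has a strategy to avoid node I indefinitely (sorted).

G, H

A0 = {I}
A1: add {F} — F (Pursuer) has F→I.
A2 = A1; e.g. G (Evader) can still go to H. Fixed point.
Pursuer's attractor = {F, I}; Evader avoids the target exactly from the complement.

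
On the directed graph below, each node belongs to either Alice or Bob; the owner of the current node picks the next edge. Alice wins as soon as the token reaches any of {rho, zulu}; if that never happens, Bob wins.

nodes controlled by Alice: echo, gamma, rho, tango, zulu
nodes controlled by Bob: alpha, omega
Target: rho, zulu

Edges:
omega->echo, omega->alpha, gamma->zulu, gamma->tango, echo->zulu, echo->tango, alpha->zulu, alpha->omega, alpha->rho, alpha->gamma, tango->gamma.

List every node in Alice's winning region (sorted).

A0 = {rho, zulu}
A1: add {echo, gamma} — gamma (Alice) has gamma→zulu; echo (Alice) has echo→zulu.
A2: add {tango} — tango (Alice) has tango→gamma.
A3 = A2; e.g. omega (Bob) can still go to alpha. Fixed point.
Alice's winning region = {echo, gamma, rho, tango, zulu}.

echo, gamma, rho, tango, zulu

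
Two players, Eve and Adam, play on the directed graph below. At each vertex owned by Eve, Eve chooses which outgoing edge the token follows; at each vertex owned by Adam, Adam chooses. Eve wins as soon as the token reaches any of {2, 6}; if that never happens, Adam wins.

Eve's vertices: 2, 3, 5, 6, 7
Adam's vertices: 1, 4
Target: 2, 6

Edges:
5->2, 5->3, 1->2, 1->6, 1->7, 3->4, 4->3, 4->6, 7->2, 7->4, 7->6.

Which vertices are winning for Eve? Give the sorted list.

A0 = {2, 6}
A1: add {5, 7} — 5 (Eve) has 5→2; 7 (Eve) has 7→2.
A2: add {1} — 1 (Adam): all of {2, 6, 7} already in.
A3 = A2; e.g. 3 (Eve) has no edge into A2. Fixed point.
Eve's winning region = {1, 2, 5, 6, 7}.

1, 2, 5, 6, 7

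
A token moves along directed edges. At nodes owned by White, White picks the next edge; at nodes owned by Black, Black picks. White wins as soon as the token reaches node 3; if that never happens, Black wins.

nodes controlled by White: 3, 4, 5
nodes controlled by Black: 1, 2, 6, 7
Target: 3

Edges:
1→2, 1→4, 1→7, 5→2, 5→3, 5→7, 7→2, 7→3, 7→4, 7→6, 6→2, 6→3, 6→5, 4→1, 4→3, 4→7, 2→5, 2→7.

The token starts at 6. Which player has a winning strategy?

A0 = {3}
A1: add {4, 5} — 4 (White) has 4→3; 5 (White) has 5→3.
A2 = A1; e.g. 1 (Black) can still go to 2. Fixed point.
6 never enters the attractor, so Black can avoid the target forever.

Black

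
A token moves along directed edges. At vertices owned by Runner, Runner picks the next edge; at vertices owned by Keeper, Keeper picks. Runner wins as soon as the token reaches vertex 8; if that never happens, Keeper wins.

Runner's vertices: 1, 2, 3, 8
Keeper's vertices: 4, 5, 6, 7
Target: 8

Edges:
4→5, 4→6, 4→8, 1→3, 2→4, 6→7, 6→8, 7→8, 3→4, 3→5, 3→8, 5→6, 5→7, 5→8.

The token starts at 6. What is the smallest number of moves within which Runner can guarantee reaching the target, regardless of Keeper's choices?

A0 = {8}
A1: add {3, 7} — 3 (Runner) has 3→8; 7 (Keeper): all of {8} already in.
A2: add {1, 6} — 1 (Runner) has 1→3; 6 (Keeper): all of {7, 8} already in.
6 enters the attractor at level 2, so Runner can force the target in 2 moves from there.

2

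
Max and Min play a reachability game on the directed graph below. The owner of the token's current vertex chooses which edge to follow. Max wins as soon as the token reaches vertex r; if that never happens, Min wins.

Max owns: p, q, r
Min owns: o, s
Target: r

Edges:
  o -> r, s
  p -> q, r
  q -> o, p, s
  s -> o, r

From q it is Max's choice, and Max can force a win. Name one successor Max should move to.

A0 = {r}
A1: add {p} — p (Max) has p→r.
A2: add {q} — q (Max) has q→p.
A3 = A2; e.g. o (Min) can still go to s. Fixed point.
From q, successor p is in the attractor (rank 1); the other successors o, s are not.

p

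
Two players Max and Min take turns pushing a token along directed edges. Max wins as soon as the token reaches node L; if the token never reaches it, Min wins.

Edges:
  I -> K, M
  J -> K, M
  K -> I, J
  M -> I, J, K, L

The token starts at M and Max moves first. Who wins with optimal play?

Track states (vertex, player-to-move).
A0 = {(L,Max), (L,Min)}
A1: add {(M,Max)}.
(M,Max) ∈ A1 ⇒ Max forces the target.

Max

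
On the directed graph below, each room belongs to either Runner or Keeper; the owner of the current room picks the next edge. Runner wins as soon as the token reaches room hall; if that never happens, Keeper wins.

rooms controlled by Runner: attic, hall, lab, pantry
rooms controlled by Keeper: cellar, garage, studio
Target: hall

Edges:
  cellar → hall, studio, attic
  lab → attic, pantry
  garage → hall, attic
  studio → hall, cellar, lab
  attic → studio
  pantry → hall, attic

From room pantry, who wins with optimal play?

Runner

A0 = {hall}
A1: add {pantry} — pantry (Runner) has pantry→hall.
pantry ∈ A1, so Runner can force the target.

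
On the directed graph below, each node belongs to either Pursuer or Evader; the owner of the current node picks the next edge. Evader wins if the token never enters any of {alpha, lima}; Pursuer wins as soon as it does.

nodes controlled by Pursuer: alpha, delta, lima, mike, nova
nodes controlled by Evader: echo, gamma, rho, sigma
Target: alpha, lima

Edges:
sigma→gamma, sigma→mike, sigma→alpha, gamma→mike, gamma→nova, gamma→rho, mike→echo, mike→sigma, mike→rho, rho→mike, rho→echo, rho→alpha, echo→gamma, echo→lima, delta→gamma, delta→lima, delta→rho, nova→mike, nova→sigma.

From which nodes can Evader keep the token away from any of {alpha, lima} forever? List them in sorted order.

echo, gamma, mike, nova, rho, sigma

A0 = {alpha, lima}
A1: add {delta} — delta (Pursuer) has delta→lima.
A2 = A1; e.g. gamma (Evader) can still go to mike. Fixed point.
Pursuer's attractor = {alpha, delta, lima}; Evader avoids the target exactly from the complement.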